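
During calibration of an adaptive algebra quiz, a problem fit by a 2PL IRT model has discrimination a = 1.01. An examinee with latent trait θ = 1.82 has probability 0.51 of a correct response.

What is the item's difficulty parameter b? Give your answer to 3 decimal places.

1.780

P(θ) = 1 / (1 + exp(−a(θ − b)))
logit(0.51) = ln(0.51/0.49) = 0.0400
b = θ − logit/(a) = 1.82 − 0.0400/1.0100 = 1.7804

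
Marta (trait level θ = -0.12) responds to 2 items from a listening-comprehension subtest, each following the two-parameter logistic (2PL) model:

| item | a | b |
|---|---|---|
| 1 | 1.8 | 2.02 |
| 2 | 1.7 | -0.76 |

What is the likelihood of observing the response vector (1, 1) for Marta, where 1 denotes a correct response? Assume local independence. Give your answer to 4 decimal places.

0.0156

P(θ) = 1 / (1 + exp(−a(θ − b)))
P_1 = 1/(1+e^{3.8520}) = 0.0208
P_2 = 1/(1+e^{-1.0880}) = 0.7480
L = P_1 × P_2 = 0.0208 × 0.7480 = 0.01556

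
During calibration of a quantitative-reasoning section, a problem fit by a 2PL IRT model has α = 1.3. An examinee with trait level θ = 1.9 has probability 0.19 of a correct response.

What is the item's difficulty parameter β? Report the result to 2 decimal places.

3.02

P(θ) = 1 / (1 + exp(−α(θ − β)))
logit(0.19) = ln(0.19/0.81) = -1.4500
β = θ − logit/(α) = 1.9 − (-1.4500)/1.3000 = 3.0154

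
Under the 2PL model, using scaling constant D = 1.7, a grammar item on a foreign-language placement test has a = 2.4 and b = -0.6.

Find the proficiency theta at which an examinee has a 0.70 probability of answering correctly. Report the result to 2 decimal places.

-0.39

P(theta) = 1 / (1 + exp(−D·a(theta − b)))
logit = ln(0.7000/0.3000) = 0.8473
theta = b + logit/(1.7·a) = -0.6 + 0.8473/4.0800 = -0.3923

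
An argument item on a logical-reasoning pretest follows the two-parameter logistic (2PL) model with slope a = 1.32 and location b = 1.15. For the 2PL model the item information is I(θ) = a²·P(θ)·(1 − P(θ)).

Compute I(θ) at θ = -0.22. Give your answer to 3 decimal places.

P = 1/(1+e^{1.8084}) = 0.1408
P(1−P) = 0.1408 × 0.8592 = 0.1210
I = a² × P(1−P) = 1.32² × 0.1210 = 0.21083

0.211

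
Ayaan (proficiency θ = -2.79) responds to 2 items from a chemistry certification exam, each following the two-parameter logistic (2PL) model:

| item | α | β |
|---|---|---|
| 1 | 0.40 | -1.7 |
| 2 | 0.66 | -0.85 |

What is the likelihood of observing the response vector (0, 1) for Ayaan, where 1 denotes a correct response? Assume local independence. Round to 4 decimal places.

0.1321

P(θ) = 1 / (1 + exp(−α(θ − β)))
P_1 = 1/(1+e^{0.4360}) = 0.3927
P_2 = 1/(1+e^{1.2804}) = 0.2175
L = (1−P_1) × P_2 = 0.6073 × 0.2175 = 0.13208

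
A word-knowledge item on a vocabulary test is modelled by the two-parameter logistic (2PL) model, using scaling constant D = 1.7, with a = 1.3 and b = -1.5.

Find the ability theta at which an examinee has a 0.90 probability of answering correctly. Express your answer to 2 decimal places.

P(theta) = 1 / (1 + exp(−D·a(theta − b)))
logit = ln(0.9000/0.1000) = 2.1972
theta = b + logit/(1.7·a) = -1.5 + 2.1972/2.2100 = -0.5058

-0.51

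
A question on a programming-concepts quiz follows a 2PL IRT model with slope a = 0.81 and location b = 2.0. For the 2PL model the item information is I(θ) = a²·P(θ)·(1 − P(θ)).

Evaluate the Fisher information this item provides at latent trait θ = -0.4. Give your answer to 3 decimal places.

0.072

P = 1/(1+e^{1.9440}) = 0.1252
P(1−P) = 0.1252 × 0.8748 = 0.1095
I = a² × P(1−P) = 0.81² × 0.1095 = 0.07186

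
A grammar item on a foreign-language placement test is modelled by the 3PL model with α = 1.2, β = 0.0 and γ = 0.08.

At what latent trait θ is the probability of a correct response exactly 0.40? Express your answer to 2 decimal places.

-0.52

P(θ) = γ + (1 − γ) · 1 / (1 + exp(−α(θ − β)))
Remove guessing floor: (0.40 − 0.08)/(1 − 0.08) = 0.3478
logit = ln(0.3478/0.6522) = -0.6286
θ = β + logit/(α) = 0.0 + (-0.6286)/1.2000 = -0.5238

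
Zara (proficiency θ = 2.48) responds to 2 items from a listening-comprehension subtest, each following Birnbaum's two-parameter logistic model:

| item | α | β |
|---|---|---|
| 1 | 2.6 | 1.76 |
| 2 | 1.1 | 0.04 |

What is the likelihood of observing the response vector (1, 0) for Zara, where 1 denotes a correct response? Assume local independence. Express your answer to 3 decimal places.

0.055

P(θ) = 1 / (1 + exp(−α(θ − β)))
P_1 = 1/(1+e^{-1.8720}) = 0.8667
P_2 = 1/(1+e^{-2.6840}) = 0.9361
L = P_1 × (1−P_2) = 0.8667 × 0.0639 = 0.05540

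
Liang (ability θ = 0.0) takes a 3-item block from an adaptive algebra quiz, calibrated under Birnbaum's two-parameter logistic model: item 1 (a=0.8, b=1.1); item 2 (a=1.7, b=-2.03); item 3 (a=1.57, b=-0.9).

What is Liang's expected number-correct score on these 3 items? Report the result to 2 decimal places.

2.07

P(θ) = 1 / (1 + exp(−a(θ − b)))
P_1 = 1/(1+e^{0.8800}) = 0.2932
P_2 = 1/(1+e^{-3.4510}) = 0.9693
P_3 = 1/(1+e^{-1.4130}) = 0.8042
E[score] = 0.2932 + 0.9693 + 0.8042 = 2.0667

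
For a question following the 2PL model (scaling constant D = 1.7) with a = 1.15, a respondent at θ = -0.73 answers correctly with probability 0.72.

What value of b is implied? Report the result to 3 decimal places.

P(θ) = 1 / (1 + exp(−D·a(θ − b)))
logit(0.72) = ln(0.72/0.28) = 0.9445
b = θ − logit/(1.7·a) = -0.73 − 0.9445/1.9550 = -1.2131

-1.213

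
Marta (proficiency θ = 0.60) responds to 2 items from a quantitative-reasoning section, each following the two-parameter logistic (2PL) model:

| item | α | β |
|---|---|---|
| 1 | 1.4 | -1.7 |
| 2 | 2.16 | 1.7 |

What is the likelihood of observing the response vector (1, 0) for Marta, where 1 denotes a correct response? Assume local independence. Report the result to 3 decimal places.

P(θ) = 1 / (1 + exp(−α(θ − β)))
P_1 = 1/(1+e^{-3.2200}) = 0.9616
P_2 = 1/(1+e^{2.3760}) = 0.0850
L = P_1 × (1−P_2) = 0.9616 × 0.9150 = 0.87983

0.880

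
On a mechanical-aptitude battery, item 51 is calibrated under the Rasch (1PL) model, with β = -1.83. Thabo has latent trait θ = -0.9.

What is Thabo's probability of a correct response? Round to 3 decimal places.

P(θ) = 1 / (1 + exp(−(θ − β)))
Exponent: (-0.9 − (-1.83)) = 0.9300
1/(1 + e^{-0.9300}) = 0.7171
P = 0.7171

0.717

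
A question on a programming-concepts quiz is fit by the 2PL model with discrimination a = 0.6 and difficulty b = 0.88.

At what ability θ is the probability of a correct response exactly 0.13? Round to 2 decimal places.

P(θ) = 1 / (1 + exp(−a(θ − b)))
logit = ln(0.1300/0.8700) = -1.9010
θ = b + logit/(a) = 0.88 + (-1.9010)/0.6000 = -2.2883

-2.29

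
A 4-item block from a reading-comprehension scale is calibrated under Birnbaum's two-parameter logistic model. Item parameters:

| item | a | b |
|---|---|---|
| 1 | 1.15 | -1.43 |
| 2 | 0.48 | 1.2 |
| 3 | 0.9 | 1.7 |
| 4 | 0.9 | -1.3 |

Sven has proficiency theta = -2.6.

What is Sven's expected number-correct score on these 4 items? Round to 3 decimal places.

P(theta) = 1 / (1 + exp(−a(theta − b)))
P_1 = 1/(1+e^{1.3455}) = 0.2066
P_2 = 1/(1+e^{1.8240}) = 0.1390
P_3 = 1/(1+e^{3.8700}) = 0.0204
P_4 = 1/(1+e^{1.1700}) = 0.2369
E[score] = 0.2066 + 0.1390 + 0.0204 + 0.2369 = 0.6028

0.603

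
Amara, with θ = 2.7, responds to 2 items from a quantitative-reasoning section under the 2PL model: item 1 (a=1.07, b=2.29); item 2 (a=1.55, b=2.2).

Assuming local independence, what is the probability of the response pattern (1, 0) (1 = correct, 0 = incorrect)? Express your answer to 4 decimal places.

0.1917

P(θ) = 1 / (1 + exp(−a(θ − b)))
P_1 = 1/(1+e^{-0.4387}) = 0.6079
P_2 = 1/(1+e^{-0.7750}) = 0.6846
L = P_1 × (1−P_2) = 0.6079 × 0.3154 = 0.19175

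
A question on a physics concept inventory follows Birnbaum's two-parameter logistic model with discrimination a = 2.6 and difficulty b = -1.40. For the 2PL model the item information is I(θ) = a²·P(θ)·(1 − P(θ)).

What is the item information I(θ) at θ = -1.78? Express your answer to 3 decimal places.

1.336

P = 1/(1+e^{0.9880}) = 0.2713
P(1−P) = 0.2713 × 0.7287 = 0.1977
I = a² × P(1−P) = 2.6² × 0.1977 = 1.33645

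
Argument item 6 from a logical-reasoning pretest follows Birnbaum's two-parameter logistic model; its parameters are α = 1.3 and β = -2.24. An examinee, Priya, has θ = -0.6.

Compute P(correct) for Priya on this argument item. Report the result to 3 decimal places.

0.894

P(θ) = 1 / (1 + exp(−α(θ − β)))
Exponent: 1.3 × (-0.6 − (-2.24)) = 2.1320
1/(1 + e^{-2.1320}) = 0.8940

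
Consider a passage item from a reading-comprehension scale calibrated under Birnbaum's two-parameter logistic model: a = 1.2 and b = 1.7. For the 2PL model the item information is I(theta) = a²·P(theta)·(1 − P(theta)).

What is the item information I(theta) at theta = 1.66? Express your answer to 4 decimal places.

P = 1/(1+e^{0.0480}) = 0.4880
P(1−P) = 0.4880 × 0.5120 = 0.2499
I = a² × P(1−P) = 1.2² × 0.2499 = 0.35979

0.3598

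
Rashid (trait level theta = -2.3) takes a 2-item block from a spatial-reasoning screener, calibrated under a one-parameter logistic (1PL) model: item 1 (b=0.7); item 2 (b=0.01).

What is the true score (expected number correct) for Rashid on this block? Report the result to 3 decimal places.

0.138

P(theta) = 1 / (1 + exp(−(theta − b)))
P_1 = 1/(1+e^{3.0000}) = 0.0474
P_2 = 1/(1+e^{2.3100}) = 0.0903
E[score] = 0.0474 + 0.0903 = 0.1377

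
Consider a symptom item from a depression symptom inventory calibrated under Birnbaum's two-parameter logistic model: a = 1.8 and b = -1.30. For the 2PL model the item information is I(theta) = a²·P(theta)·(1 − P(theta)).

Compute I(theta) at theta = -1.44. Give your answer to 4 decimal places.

0.7973

P = 1/(1+e^{0.2520}) = 0.4373
P(1−P) = 0.4373 × 0.5627 = 0.2461
I = a² × P(1−P) = 1.8² × 0.2461 = 0.79728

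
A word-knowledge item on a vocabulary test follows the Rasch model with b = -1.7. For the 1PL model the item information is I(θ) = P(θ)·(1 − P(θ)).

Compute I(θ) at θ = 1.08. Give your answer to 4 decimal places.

P = 1/(1+e^{-2.7800}) = 0.9416
P(1−P) = 0.9416 × 0.0584 = 0.0550
I = P(1−P) = 0.05500

0.0550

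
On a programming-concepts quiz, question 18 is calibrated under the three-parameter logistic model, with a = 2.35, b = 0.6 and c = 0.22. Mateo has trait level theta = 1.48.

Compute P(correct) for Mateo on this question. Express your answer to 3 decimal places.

P(theta) = c + (1 − c) · 1 / (1 + exp(−a(theta − b)))
Exponent: 2.35 × (1.48 − 0.6) = 2.0680
1/(1 + e^{-2.0680}) = 0.8878
P = 0.22 + 0.78 × 0.8878 = 0.9124

0.912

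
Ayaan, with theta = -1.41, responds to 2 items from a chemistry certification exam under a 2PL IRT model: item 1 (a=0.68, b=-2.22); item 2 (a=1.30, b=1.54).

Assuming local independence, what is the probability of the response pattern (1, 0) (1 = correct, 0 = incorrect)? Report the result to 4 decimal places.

0.6209

P(theta) = 1 / (1 + exp(−a(theta − b)))
P_1 = 1/(1+e^{-0.5508}) = 0.6343
P_2 = 1/(1+e^{3.8350}) = 0.0211
L = P_1 × (1−P_2) = 0.6343 × 0.9789 = 0.62091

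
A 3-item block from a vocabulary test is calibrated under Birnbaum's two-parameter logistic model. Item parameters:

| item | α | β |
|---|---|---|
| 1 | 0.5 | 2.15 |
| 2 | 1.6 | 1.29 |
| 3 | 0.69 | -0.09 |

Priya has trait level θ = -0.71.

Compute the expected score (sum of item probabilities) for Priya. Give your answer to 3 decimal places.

P(θ) = 1 / (1 + exp(−α(θ − β)))
P_1 = 1/(1+e^{1.4300}) = 0.1931
P_2 = 1/(1+e^{3.2000}) = 0.0392
P_3 = 1/(1+e^{0.4278}) = 0.3947
E[score] = 0.1931 + 0.0392 + 0.3947 = 0.6269

0.627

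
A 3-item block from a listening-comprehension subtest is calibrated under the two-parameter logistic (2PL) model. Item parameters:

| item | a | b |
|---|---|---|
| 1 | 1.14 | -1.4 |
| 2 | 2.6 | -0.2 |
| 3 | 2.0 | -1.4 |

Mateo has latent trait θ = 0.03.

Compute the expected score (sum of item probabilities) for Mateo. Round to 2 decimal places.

2.43

P(θ) = 1 / (1 + exp(−a(θ − b)))
P_1 = 1/(1+e^{-1.6302}) = 0.8362
P_2 = 1/(1+e^{-0.5980}) = 0.6452
P_3 = 1/(1+e^{-2.8600}) = 0.9458
E[score] = 0.8362 + 0.6452 + 0.9458 = 2.4272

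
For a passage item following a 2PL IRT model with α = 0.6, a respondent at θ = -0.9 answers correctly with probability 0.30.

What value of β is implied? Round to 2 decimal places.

P(θ) = 1 / (1 + exp(−α(θ − β)))
logit(0.30) = ln(0.30/0.70) = -0.8473
β = θ − logit/(α) = -0.9 − (-0.8473)/0.6000 = 0.5122

0.51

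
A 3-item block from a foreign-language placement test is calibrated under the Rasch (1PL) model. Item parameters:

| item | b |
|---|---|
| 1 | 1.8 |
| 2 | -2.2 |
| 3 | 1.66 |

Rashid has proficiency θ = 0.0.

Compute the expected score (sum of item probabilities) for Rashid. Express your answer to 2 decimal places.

P(θ) = 1 / (1 + exp(−(θ − b)))
P_1 = 1/(1+e^{1.8000}) = 0.1419
P_2 = 1/(1+e^{-2.2000}) = 0.9002
P_3 = 1/(1+e^{1.6600}) = 0.1598
E[score] = 0.1419 + 0.9002 + 0.1598 = 1.2019

1.20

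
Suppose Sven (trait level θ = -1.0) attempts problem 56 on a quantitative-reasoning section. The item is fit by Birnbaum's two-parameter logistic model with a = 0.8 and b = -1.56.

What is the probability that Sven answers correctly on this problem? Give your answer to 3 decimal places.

P(θ) = 1 / (1 + exp(−a(θ − b)))
Exponent: 0.8 × (-1.0 − (-1.56)) = 0.4480
1/(1 + e^{-0.4480}) = 0.6102

0.610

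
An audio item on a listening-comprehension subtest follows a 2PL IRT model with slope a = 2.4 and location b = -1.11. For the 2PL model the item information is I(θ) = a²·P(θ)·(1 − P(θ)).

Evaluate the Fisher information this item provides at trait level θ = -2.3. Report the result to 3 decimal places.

P = 1/(1+e^{2.8560}) = 0.0544
P(1−P) = 0.0544 × 0.9456 = 0.0514
I = a² × P(1−P) = 2.4² × 0.0514 = 0.29615

0.296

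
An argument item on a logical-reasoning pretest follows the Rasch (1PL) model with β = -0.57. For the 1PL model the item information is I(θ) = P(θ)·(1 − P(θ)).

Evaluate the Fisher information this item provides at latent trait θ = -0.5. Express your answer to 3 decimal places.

0.250

P = 1/(1+e^{-0.0700}) = 0.5175
P(1−P) = 0.5175 × 0.4825 = 0.2497
I = P(1−P) = 0.24969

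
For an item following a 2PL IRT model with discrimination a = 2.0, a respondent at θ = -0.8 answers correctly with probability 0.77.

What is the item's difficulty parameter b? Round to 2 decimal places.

P(θ) = 1 / (1 + exp(−a(θ − b)))
logit(0.77) = ln(0.77/0.23) = 1.2083
b = θ − logit/(a) = -0.8 − 1.2083/2.0000 = -1.4042

-1.40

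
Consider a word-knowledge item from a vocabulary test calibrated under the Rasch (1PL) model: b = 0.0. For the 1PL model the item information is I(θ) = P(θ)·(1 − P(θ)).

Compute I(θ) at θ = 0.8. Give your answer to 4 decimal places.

0.2139

P = 1/(1+e^{-0.8000}) = 0.6900
P(1−P) = 0.6900 × 0.3100 = 0.2139
I = P(1−P) = 0.21391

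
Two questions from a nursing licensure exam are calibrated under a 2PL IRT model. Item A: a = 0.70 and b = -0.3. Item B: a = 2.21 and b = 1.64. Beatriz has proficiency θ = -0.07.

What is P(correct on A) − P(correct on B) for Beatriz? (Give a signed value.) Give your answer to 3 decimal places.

P(θ) = 1 / (1 + exp(−a(θ − b)))
P_A = 0.5402
P_B = 0.0223
P_A − P_B = 0.5178

0.518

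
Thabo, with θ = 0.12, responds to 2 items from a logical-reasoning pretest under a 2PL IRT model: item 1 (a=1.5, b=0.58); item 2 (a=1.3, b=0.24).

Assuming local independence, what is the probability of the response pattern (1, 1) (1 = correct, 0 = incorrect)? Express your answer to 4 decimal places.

P(θ) = 1 / (1 + exp(−a(θ − b)))
P_1 = 1/(1+e^{0.6900}) = 0.3340
P_2 = 1/(1+e^{0.1560}) = 0.4611
L = P_1 × P_2 = 0.3340 × 0.4611 = 0.15402

0.1540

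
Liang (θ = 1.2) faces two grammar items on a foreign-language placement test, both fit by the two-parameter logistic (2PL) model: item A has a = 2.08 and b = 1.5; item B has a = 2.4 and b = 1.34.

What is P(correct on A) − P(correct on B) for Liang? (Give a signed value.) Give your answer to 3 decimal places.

P(θ) = 1 / (1 + exp(−a(θ − b)))
P_A = 0.3489
P_B = 0.4168
P_A − P_B = -0.0679

-0.068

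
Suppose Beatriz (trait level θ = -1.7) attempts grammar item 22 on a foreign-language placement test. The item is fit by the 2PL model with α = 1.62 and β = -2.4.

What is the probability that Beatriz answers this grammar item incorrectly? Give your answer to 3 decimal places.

0.243

P(θ) = 1 / (1 + exp(−α(θ − β)))
Exponent: 1.62 × (-1.7 − (-2.4)) = 1.1340
1/(1 + e^{-1.1340}) = 0.7566
P(incorrect) = 1 − 0.7566 = 0.2434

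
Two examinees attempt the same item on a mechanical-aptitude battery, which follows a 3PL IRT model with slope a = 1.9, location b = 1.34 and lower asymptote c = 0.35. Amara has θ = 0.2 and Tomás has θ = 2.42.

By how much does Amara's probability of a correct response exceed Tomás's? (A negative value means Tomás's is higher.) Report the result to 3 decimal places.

P(θ) = c + (1 − c) · 1 / (1 + exp(−a(θ − b)))
P(Amara) = 0.4168  [exponent -2.1660]
P(Tomás) = 0.9260  [exponent 2.0520]
Difference = 0.4168 − 0.9260 = -0.5091

-0.509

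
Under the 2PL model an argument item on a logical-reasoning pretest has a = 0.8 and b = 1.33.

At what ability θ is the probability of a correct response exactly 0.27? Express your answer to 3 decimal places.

P(θ) = 1 / (1 + exp(−a(θ − b)))
logit = ln(0.2700/0.7300) = -0.9946
θ = b + logit/(a) = 1.33 + (-0.9946)/0.8000 = 0.0867

0.087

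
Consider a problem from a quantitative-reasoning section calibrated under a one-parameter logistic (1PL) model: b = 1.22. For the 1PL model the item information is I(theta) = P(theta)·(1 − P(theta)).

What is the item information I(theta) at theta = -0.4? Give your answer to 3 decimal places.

P = 1/(1+e^{1.6200}) = 0.1652
P(1−P) = 0.1652 × 0.8348 = 0.1379
I = P(1−P) = 0.13791

0.138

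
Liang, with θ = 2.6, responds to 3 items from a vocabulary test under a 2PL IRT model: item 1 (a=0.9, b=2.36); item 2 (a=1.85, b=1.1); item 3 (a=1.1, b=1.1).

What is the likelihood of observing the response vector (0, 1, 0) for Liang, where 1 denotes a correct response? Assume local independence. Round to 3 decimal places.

0.068

P(θ) = 1 / (1 + exp(−a(θ − b)))
P_1 = 1/(1+e^{-0.2160}) = 0.5538
P_2 = 1/(1+e^{-2.7750}) = 0.9413
P_3 = 1/(1+e^{-1.6500}) = 0.8389
L = (1−P_1) × P_2 × (1−P_3) = 0.4462 × 0.9413 × 0.1611 = 0.06767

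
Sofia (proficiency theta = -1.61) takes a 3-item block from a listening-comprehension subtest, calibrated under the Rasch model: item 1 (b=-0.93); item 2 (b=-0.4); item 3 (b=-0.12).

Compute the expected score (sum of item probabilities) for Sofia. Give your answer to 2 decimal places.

0.75

P(theta) = 1 / (1 + exp(−(theta − b)))
P_1 = 1/(1+e^{0.6800}) = 0.3363
P_2 = 1/(1+e^{1.2100}) = 0.2297
P_3 = 1/(1+e^{1.4900}) = 0.1839
E[score] = 0.3363 + 0.2297 + 0.1839 = 0.7499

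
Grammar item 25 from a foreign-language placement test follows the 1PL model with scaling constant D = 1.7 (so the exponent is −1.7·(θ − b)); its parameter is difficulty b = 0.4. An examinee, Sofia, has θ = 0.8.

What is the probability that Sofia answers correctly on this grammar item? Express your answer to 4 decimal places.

P(θ) = 1 / (1 + exp(−D·(θ − b)))
Exponent: 1.7 × (0.8 − 0.4) = 0.6800
1/(1 + e^{-0.6800}) = 0.6637
P = 0.6637

0.6637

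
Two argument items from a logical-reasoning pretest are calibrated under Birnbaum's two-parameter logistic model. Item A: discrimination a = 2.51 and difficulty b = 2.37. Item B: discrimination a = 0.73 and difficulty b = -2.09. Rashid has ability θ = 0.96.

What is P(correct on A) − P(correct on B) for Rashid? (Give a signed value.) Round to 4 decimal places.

P(θ) = 1 / (1 + exp(−a(θ − b)))
P_A = 0.0282
P_B = 0.9026
P_A − P_B = -0.8744

-0.8744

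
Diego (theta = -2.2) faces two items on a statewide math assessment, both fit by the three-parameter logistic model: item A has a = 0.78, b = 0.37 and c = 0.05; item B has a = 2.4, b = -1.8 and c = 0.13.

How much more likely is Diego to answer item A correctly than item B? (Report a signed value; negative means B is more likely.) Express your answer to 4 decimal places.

-0.2081

P(theta) = c + (1 − c) · 1 / (1 + exp(−a(theta − b)))
P_A = 0.1628
P_B = 0.3709
P_A − P_B = -0.2081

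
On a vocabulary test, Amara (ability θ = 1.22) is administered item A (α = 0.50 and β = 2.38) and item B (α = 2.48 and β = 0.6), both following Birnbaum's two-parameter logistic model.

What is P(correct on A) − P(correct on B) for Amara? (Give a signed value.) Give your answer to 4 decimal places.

P(θ) = 1 / (1 + exp(−α(θ − β)))
P_A = 0.3589
P_B = 0.8231
P_A − P_B = -0.4642

-0.4642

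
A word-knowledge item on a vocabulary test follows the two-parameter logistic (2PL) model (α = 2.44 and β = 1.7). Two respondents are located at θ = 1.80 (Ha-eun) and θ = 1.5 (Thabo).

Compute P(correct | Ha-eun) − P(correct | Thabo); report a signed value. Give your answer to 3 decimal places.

P(θ) = 1 / (1 + exp(−α(θ − β)))
P(Ha-eun) = 0.5607  [exponent 0.2440]
P(Thabo) = 0.3804  [exponent -0.4880]
Difference = 0.5607 − 0.3804 = 0.1803

0.180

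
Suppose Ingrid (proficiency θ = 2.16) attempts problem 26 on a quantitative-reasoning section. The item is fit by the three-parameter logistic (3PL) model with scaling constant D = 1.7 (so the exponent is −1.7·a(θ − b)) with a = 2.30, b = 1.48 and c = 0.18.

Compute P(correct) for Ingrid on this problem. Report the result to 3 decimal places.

0.946

P(θ) = c + (1 − c) · 1 / (1 + exp(−D·a(θ − b)))
Exponent: 1.7 × 2.30 × (2.16 − 1.48) = 2.6588
1/(1 + e^{-2.6588}) = 0.9346
P = 0.18 + 0.82 × 0.9346 = 0.9463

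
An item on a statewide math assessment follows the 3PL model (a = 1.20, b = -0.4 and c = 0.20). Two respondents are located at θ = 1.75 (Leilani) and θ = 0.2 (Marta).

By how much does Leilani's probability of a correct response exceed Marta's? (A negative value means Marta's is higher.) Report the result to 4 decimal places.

P(θ) = c + (1 − c) · 1 / (1 + exp(−a(θ − b)))
P(Leilani) = 0.9437  [exponent 2.5800]
P(Marta) = 0.7381  [exponent 0.7200]
Difference = 0.9437 − 0.7381 = 0.2056

0.2056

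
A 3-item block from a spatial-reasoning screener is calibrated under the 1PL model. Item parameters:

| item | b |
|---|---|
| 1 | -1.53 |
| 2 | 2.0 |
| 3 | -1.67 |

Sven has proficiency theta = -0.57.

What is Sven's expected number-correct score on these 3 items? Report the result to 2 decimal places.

P(theta) = 1 / (1 + exp(−(theta − b)))
P_1 = 1/(1+e^{-0.9600}) = 0.7231
P_2 = 1/(1+e^{2.5700}) = 0.0711
P_3 = 1/(1+e^{-1.1000}) = 0.7503
E[score] = 0.7231 + 0.0711 + 0.7503 = 1.5445

1.54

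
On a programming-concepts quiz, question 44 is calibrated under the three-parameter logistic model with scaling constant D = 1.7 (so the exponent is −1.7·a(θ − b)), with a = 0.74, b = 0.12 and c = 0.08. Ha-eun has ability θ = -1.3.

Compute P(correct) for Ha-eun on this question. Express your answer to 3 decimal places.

0.212

P(θ) = c + (1 − c) · 1 / (1 + exp(−D·a(θ − b)))
Exponent: 1.7 × 0.74 × (-1.3 − 0.12) = -1.7864
1/(1 + e^{1.7864}) = 0.1435
P = 0.08 + 0.92 × 0.1435 = 0.2120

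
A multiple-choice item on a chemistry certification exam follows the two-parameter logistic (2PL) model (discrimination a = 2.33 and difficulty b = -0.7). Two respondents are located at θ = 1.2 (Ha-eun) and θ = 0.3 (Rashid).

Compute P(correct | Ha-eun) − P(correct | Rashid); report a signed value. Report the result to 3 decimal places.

P(θ) = 1 / (1 + exp(−a(θ − b)))
P(Ha-eun) = 0.9882  [exponent 4.4270]
P(Rashid) = 0.9113  [exponent 2.3300]
Difference = 0.9882 − 0.9113 = 0.0769

0.077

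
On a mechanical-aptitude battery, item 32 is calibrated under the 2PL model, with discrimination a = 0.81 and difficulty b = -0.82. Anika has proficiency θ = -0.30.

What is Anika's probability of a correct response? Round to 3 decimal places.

P(θ) = 1 / (1 + exp(−a(θ − b)))
Exponent: 0.81 × (-0.30 − (-0.82)) = 0.4212
1/(1 + e^{-0.4212}) = 0.6038

0.604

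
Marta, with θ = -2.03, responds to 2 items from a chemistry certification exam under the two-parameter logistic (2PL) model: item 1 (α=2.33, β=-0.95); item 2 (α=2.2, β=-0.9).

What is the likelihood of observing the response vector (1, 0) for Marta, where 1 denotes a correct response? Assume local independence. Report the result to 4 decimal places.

0.0690

P(θ) = 1 / (1 + exp(−α(θ − β)))
P_1 = 1/(1+e^{2.5164}) = 0.0747
P_2 = 1/(1+e^{2.4860}) = 0.0768
L = P_1 × (1−P_2) = 0.0747 × 0.9232 = 0.06897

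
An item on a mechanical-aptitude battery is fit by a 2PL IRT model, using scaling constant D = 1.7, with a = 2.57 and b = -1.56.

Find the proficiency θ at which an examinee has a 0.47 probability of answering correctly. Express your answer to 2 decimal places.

-1.59

P(θ) = 1 / (1 + exp(−D·a(θ − b)))
logit = ln(0.4700/0.5300) = -0.1201
θ = b + logit/(1.7·a) = -1.56 + (-0.1201)/4.3690 = -1.5875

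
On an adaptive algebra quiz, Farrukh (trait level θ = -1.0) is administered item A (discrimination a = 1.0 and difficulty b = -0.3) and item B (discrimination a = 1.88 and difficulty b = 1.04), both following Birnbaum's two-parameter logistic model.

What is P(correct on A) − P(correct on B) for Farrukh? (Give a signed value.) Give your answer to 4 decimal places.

0.3107

P(θ) = 1 / (1 + exp(−a(θ − b)))
P_A = 0.3318
P_B = 0.0211
P_A − P_B = 0.3107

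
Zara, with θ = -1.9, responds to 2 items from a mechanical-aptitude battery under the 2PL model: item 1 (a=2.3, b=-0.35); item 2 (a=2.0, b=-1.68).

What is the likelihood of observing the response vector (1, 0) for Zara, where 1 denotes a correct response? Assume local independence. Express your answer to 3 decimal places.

0.017

P(θ) = 1 / (1 + exp(−a(θ − b)))
P_1 = 1/(1+e^{3.5650}) = 0.0275
P_2 = 1/(1+e^{0.4400}) = 0.3917
L = P_1 × (1−P_2) = 0.0275 × 0.6083 = 0.01674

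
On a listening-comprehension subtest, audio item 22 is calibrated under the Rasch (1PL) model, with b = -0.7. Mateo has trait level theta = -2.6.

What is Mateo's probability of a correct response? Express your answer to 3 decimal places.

P(theta) = 1 / (1 + exp(−(theta − b)))
Exponent: (-2.6 − (-0.7)) = -1.9000
1/(1 + e^{1.9000}) = 0.1301
P = 0.1301

0.130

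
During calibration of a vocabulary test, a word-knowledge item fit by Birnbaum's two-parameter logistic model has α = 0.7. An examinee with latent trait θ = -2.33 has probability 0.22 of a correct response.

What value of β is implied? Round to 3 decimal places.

-0.522

P(θ) = 1 / (1 + exp(−α(θ − β)))
logit(0.22) = ln(0.22/0.78) = -1.2657
β = θ − logit/(α) = -2.33 − (-1.2657)/0.7000 = -0.5219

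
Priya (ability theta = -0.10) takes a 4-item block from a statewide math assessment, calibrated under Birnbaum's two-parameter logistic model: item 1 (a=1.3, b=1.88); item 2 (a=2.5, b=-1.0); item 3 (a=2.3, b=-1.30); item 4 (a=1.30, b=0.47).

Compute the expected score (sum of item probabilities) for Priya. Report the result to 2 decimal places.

2.24

P(theta) = 1 / (1 + exp(−a(theta − b)))
P_1 = 1/(1+e^{2.5740}) = 0.0708
P_2 = 1/(1+e^{-2.2500}) = 0.9047
P_3 = 1/(1+e^{-2.7600}) = 0.9405
P_4 = 1/(1+e^{0.7410}) = 0.3228
E[score] = 0.0708 + 0.9047 + 0.9405 + 0.3228 = 2.2387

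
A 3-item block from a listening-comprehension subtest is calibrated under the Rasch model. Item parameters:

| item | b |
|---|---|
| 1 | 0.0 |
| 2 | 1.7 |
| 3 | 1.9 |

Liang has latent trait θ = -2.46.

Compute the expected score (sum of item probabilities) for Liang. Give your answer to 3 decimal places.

0.107

P(θ) = 1 / (1 + exp(−(θ − b)))
P_1 = 1/(1+e^{2.4600}) = 0.0787
P_2 = 1/(1+e^{4.1600}) = 0.0154
P_3 = 1/(1+e^{4.3600}) = 0.0126
E[score] = 0.0787 + 0.0154 + 0.0126 = 0.1067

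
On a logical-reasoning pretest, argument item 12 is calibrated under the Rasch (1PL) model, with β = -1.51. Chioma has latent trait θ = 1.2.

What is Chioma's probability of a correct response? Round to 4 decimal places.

0.9376

P(θ) = 1 / (1 + exp(−(θ − β)))
Exponent: (1.2 − (-1.51)) = 2.7100
1/(1 + e^{-2.7100}) = 0.9376
P = 0.9376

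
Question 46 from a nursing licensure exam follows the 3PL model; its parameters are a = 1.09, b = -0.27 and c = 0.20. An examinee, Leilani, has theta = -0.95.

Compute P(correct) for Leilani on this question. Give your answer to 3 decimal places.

0.458

P(theta) = c + (1 − c) · 1 / (1 + exp(−a(theta − b)))
Exponent: 1.09 × (-0.95 − (-0.27)) = -0.7412
1/(1 + e^{0.7412}) = 0.3227
P = 0.20 + 0.80 × 0.3227 = 0.4582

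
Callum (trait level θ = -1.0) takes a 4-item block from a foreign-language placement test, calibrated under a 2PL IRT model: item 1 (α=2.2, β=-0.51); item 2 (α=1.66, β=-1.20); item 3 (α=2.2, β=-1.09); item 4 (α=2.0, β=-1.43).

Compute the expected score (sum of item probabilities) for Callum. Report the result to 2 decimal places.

P(θ) = 1 / (1 + exp(−α(θ − β)))
P_1 = 1/(1+e^{1.0780}) = 0.2539
P_2 = 1/(1+e^{-0.3320}) = 0.5822
P_3 = 1/(1+e^{-0.1980}) = 0.5493
P_4 = 1/(1+e^{-0.8600}) = 0.7027
E[score] = 0.2539 + 0.5822 + 0.5493 + 0.7027 = 2.0881

2.09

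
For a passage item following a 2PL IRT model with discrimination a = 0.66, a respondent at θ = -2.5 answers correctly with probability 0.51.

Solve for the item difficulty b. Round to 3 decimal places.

-2.561

P(θ) = 1 / (1 + exp(−a(θ − b)))
logit(0.51) = ln(0.51/0.49) = 0.0400
b = θ − logit/(a) = -2.5 − 0.0400/0.6600 = -2.5606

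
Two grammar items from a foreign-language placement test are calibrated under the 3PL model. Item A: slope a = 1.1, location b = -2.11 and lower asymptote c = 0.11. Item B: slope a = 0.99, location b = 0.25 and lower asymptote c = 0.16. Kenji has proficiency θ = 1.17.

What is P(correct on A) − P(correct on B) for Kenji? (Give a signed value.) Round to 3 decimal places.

P(θ) = c + (1 − c) · 1 / (1 + exp(−a(θ − b)))
P_A = 0.9765
P_B = 0.7591
P_A − P_B = 0.2175

0.217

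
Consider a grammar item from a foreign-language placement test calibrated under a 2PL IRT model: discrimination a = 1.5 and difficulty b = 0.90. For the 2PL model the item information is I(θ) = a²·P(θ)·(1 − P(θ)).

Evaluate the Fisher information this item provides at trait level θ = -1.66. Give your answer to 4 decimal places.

0.0463

P = 1/(1+e^{3.8400}) = 0.0210
P(1−P) = 0.0210 × 0.9790 = 0.0206
I = a² × P(1−P) = 1.5² × 0.0206 = 0.04635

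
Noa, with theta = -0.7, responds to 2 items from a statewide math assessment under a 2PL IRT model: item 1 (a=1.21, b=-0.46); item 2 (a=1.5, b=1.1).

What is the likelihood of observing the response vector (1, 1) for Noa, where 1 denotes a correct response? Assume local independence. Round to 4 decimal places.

P(theta) = 1 / (1 + exp(−a(theta − b)))
P_1 = 1/(1+e^{0.2904}) = 0.4279
P_2 = 1/(1+e^{2.7000}) = 0.0630
L = P_1 × P_2 = 0.4279 × 0.0630 = 0.02695

0.0269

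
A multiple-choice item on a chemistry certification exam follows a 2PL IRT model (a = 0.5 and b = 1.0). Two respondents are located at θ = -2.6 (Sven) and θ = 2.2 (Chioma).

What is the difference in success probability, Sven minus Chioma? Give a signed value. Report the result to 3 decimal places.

-0.504

P(θ) = 1 / (1 + exp(−a(θ − b)))
P(Sven) = 0.1419  [exponent -1.8000]
P(Chioma) = 0.6457  [exponent 0.6000]
Difference = 0.1419 − 0.6457 = -0.5038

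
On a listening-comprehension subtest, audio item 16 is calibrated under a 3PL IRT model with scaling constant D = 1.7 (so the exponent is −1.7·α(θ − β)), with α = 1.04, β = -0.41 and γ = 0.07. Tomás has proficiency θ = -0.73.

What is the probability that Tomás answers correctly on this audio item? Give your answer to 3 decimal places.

P(θ) = γ + (1 − γ) · 1 / (1 + exp(−D·α(θ − β)))
Exponent: 1.7 × 1.04 × (-0.73 − (-0.41)) = -0.5658
1/(1 + e^{0.5658}) = 0.3622
P = 0.07 + 0.93 × 0.3622 = 0.4069

0.407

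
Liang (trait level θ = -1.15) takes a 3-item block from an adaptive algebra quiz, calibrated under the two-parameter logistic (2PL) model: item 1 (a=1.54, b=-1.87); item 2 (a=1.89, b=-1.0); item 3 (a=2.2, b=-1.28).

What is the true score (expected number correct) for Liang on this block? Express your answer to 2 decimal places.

P(θ) = 1 / (1 + exp(−a(θ − b)))
P_1 = 1/(1+e^{-1.1088}) = 0.7519
P_2 = 1/(1+e^{0.2835}) = 0.4296
P_3 = 1/(1+e^{-0.2860}) = 0.5710
E[score] = 0.7519 + 0.4296 + 0.5710 = 1.7525

1.75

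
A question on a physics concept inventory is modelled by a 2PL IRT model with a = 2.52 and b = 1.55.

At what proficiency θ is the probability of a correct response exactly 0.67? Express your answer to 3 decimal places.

P(θ) = 1 / (1 + exp(−a(θ − b)))
logit = ln(0.6700/0.3300) = 0.7082
θ = b + logit/(a) = 1.55 + 0.7082/2.5200 = 1.8310

1.831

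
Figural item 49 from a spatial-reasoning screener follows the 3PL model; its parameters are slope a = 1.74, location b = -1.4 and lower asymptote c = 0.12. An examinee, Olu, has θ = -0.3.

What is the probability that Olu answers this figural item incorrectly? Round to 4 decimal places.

0.1131

P(θ) = c + (1 − c) · 1 / (1 + exp(−a(θ − b)))
Exponent: 1.74 × (-0.3 − (-1.4)) = 1.9140
1/(1 + e^{-1.9140}) = 0.8715
P = 0.12 + 0.88 × 0.8715 = 0.8869
P(incorrect) = 1 − 0.8869 = 0.1131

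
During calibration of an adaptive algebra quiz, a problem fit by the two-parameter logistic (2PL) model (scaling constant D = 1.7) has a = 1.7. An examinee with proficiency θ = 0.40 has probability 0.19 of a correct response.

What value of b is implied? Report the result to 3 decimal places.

P(θ) = 1 / (1 + exp(−D·a(θ − b)))
logit(0.19) = ln(0.19/0.81) = -1.4500
b = θ − logit/(1.7·a) = 0.40 − (-1.4500)/2.8900 = 0.9017

0.902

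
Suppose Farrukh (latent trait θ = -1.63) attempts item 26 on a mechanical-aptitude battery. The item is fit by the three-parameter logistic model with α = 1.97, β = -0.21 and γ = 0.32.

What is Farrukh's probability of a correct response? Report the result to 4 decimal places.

P(θ) = γ + (1 − γ) · 1 / (1 + exp(−α(θ − β)))
Exponent: 1.97 × (-1.63 − (-0.21)) = -2.7974
1/(1 + e^{2.7974}) = 0.0575
P = 0.32 + 0.68 × 0.0575 = 0.3591

0.3591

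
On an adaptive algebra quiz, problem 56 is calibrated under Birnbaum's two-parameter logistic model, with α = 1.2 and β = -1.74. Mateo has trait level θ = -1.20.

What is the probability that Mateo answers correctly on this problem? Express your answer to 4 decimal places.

P(θ) = 1 / (1 + exp(−α(θ − β)))
Exponent: 1.2 × (-1.20 − (-1.74)) = 0.6480
1/(1 + e^{-0.6480}) = 0.6566

0.6566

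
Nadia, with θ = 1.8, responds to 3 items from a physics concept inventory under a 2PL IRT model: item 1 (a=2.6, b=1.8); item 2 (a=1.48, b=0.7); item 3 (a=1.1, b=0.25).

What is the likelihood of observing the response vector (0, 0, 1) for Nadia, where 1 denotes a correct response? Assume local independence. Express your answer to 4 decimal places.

0.0694

P(θ) = 1 / (1 + exp(−a(θ − b)))
P_1 = 1/(1+e^{0.0000}) = 0.5000
P_2 = 1/(1+e^{-1.6280}) = 0.8359
P_3 = 1/(1+e^{-1.7050}) = 0.8462
L = (1−P_1) × (1−P_2) × P_3 = 0.5000 × 0.1641 × 0.8462 = 0.06943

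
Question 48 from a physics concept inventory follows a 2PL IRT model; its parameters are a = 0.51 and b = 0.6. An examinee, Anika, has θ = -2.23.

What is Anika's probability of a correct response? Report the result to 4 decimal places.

P(θ) = 1 / (1 + exp(−a(θ − b)))
Exponent: 0.51 × (-2.23 − 0.6) = -1.4433
1/(1 + e^{1.4433}) = 0.1910

0.1910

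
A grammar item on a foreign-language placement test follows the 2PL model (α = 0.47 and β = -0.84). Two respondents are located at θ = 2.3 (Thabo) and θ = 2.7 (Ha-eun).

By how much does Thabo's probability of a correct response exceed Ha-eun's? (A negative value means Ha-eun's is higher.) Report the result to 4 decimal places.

P(θ) = 1 / (1 + exp(−α(θ − β)))
P(Thabo) = 0.8139  [exponent 1.4758]
P(Ha-eun) = 0.8407  [exponent 1.6638]
Difference = 0.8139 − 0.8407 = -0.0268

-0.0268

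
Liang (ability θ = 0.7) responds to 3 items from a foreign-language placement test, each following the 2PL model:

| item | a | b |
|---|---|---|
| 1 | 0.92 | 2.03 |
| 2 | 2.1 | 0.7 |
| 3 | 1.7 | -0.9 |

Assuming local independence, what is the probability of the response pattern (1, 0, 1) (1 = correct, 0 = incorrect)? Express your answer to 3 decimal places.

0.107

P(θ) = 1 / (1 + exp(−a(θ − b)))
P_1 = 1/(1+e^{1.2236}) = 0.2273
P_2 = 1/(1+e^{0.0000}) = 0.5000
P_3 = 1/(1+e^{-2.7200}) = 0.9382
L = P_1 × (1−P_2) × P_3 = 0.2273 × 0.5000 × 0.9382 = 0.10663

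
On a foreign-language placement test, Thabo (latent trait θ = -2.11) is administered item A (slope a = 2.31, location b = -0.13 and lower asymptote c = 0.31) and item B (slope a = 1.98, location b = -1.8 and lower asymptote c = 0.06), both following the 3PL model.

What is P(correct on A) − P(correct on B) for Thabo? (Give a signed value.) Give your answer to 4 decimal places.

-0.0731

P(θ) = c + (1 − c) · 1 / (1 + exp(−a(θ − b)))
P_A = 0.3170
P_B = 0.3901
P_A − P_B = -0.0731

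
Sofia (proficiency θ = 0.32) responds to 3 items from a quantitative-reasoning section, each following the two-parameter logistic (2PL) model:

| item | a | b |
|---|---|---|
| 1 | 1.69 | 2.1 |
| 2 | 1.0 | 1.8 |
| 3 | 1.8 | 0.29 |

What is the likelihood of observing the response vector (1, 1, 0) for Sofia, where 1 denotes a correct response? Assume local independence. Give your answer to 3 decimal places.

0.004

P(θ) = 1 / (1 + exp(−a(θ − b)))
P_1 = 1/(1+e^{3.0082}) = 0.0471
P_2 = 1/(1+e^{1.4800}) = 0.1854
P_3 = 1/(1+e^{-0.0540}) = 0.5135
L = P_1 × P_2 × (1−P_3) = 0.0471 × 0.1854 × 0.4865 = 0.00425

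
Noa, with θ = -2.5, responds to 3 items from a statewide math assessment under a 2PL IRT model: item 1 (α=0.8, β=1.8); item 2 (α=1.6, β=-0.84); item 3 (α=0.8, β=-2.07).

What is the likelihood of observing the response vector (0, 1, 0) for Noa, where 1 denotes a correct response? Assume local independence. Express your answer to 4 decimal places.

P(θ) = 1 / (1 + exp(−α(θ − β)))
P_1 = 1/(1+e^{3.4400}) = 0.0311
P_2 = 1/(1+e^{2.6560}) = 0.0656
P_3 = 1/(1+e^{0.3440}) = 0.4148
L = (1−P_1) × P_2 × (1−P_3) = 0.9689 × 0.0656 × 0.5852 = 0.03721

0.0372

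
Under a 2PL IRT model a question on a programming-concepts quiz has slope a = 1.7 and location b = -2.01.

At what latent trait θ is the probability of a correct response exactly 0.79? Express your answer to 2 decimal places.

P(θ) = 1 / (1 + exp(−a(θ − b)))
logit = ln(0.7900/0.2100) = 1.3249
θ = b + logit/(a) = -2.01 + 1.3249/1.7000 = -1.2306

-1.23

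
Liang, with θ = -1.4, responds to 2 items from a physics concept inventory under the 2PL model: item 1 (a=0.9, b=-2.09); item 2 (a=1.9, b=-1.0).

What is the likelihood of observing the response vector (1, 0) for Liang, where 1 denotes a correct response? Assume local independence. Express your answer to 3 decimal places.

P(θ) = 1 / (1 + exp(−a(θ − b)))
P_1 = 1/(1+e^{-0.6210}) = 0.6504
P_2 = 1/(1+e^{0.7600}) = 0.3186
L = P_1 × (1−P_2) = 0.6504 × 0.6814 = 0.44318

0.443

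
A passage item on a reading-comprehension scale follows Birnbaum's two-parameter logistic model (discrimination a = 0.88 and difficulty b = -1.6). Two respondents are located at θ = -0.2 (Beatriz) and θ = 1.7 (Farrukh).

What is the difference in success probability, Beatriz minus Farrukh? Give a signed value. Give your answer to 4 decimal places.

P(θ) = 1 / (1 + exp(−a(θ − b)))
P(Beatriz) = 0.7742  [exponent 1.2320]
P(Farrukh) = 0.9480  [exponent 2.9040]
Difference = 0.7742 − 0.9480 = -0.1739

-0.1739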